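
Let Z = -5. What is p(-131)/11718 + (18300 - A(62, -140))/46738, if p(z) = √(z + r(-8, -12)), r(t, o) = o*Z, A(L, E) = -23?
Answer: 18323/46738 + I*√71/11718 ≈ 0.39204 + 0.00071908*I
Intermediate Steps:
r(t, o) = -5*o (r(t, o) = o*(-5) = -5*o)
p(z) = √(60 + z) (p(z) = √(z - 5*(-12)) = √(z + 60) = √(60 + z))
p(-131)/11718 + (18300 - A(62, -140))/46738 = √(60 - 131)/11718 + (18300 - 1*(-23))/46738 = √(-71)*(1/11718) + (18300 + 23)*(1/46738) = (I*√71)*(1/11718) + 18323*(1/46738) = I*√71/11718 + 18323/46738 = 18323/46738 + I*√71/11718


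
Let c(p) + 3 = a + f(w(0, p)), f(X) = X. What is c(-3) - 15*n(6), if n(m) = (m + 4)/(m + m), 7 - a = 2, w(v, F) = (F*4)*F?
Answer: 51/2 ≈ 25.500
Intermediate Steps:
w(v, F) = 4*F² (w(v, F) = (4*F)*F = 4*F²)
a = 5 (a = 7 - 1*2 = 7 - 2 = 5)
c(p) = 2 + 4*p² (c(p) = -3 + (5 + 4*p²) = 2 + 4*p²)
n(m) = (4 + m)/(2*m) (n(m) = (4 + m)/((2*m)) = (4 + m)*(1/(2*m)) = (4 + m)/(2*m))
c(-3) - 15*n(6) = (2 + 4*(-3)²) - 15*(4 + 6)/(2*6) = (2 + 4*9) - 15*10/(2*6) = (2 + 36) - 15*⅚ = 38 - 25/2 = 51/2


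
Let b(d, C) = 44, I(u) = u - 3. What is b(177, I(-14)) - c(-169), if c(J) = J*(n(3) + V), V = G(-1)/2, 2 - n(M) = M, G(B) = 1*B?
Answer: -419/2 ≈ -209.50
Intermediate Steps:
I(u) = -3 + u
G(B) = B
n(M) = 2 - M
V = -½ (V = -1/2 = -1*½ = -½ ≈ -0.50000)
c(J) = -3*J/2 (c(J) = J*((2 - 1*3) - ½) = J*((2 - 3) - ½) = J*(-1 - ½) = J*(-3/2) = -3*J/2)
b(177, I(-14)) - c(-169) = 44 - (-3)*(-169)/2 = 44 - 1*507/2 = 44 - 507/2 = -419/2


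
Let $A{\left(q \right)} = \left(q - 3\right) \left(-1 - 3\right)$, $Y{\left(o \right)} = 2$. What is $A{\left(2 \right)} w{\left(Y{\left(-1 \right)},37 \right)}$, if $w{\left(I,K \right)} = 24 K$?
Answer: $3552$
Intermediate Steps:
$A{\left(q \right)} = 12 - 4 q$ ($A{\left(q \right)} = \left(-3 + q\right) \left(-4\right) = 12 - 4 q$)
$A{\left(2 \right)} w{\left(Y{\left(-1 \right)},37 \right)} = \left(12 - 8\right) 24 \cdot 37 = \left(12 - 8\right) 888 = 4 \cdot 888 = 3552$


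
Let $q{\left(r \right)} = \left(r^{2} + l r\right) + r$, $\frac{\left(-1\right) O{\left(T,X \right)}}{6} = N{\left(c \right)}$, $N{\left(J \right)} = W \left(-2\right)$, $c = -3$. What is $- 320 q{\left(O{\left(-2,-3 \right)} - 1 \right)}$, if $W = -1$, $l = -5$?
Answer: $-70720$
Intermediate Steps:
$N{\left(J \right)} = 2$ ($N{\left(J \right)} = \left(-1\right) \left(-2\right) = 2$)
$O{\left(T,X \right)} = -12$ ($O{\left(T,X \right)} = \left(-6\right) 2 = -12$)
$q{\left(r \right)} = r^{2} - 4 r$ ($q{\left(r \right)} = \left(r^{2} - 5 r\right) + r = r^{2} - 4 r$)
$- 320 q{\left(O{\left(-2,-3 \right)} - 1 \right)} = - 320 \left(-12 - 1\right) \left(-4 - 13\right) = - 320 \left(- 13 \left(-4 - 13\right)\right) = - 320 \left(\left(-13\right) \left(-17\right)\right) = \left(-320\right) 221 = -70720$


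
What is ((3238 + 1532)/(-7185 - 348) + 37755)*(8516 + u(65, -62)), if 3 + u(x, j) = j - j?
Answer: 269014247765/837 ≈ 3.2140e+8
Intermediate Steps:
u(x, j) = -3 (u(x, j) = -3 + (j - j) = -3 + 0 = -3)
((3238 + 1532)/(-7185 - 348) + 37755)*(8516 + u(65, -62)) = ((3238 + 1532)/(-7185 - 348) + 37755)*(8516 - 3) = (4770/(-7533) + 37755)*8513 = (4770*(-1/7533) + 37755)*8513 = (-530/837 + 37755)*8513 = (31600405/837)*8513 = 269014247765/837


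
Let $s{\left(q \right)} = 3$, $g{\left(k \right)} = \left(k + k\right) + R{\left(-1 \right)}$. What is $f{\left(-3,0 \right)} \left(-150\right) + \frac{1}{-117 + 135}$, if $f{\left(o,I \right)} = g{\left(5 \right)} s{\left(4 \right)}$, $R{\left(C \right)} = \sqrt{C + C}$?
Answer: $- \frac{80999}{18} - 450 i \sqrt{2} \approx -4499.9 - 636.4 i$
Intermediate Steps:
$R{\left(C \right)} = \sqrt{2} \sqrt{C}$ ($R{\left(C \right)} = \sqrt{2 C} = \sqrt{2} \sqrt{C}$)
$g{\left(k \right)} = 2 k + i \sqrt{2}$ ($g{\left(k \right)} = \left(k + k\right) + \sqrt{2} \sqrt{-1} = 2 k + \sqrt{2} i = 2 k + i \sqrt{2}$)
$f{\left(o,I \right)} = 30 + 3 i \sqrt{2}$ ($f{\left(o,I \right)} = \left(2 \cdot 5 + i \sqrt{2}\right) 3 = \left(10 + i \sqrt{2}\right) 3 = 30 + 3 i \sqrt{2}$)
$f{\left(-3,0 \right)} \left(-150\right) + \frac{1}{-117 + 135} = \left(30 + 3 i \sqrt{2}\right) \left(-150\right) + \frac{1}{-117 + 135} = \left(-4500 - 450 i \sqrt{2}\right) + \frac{1}{18} = - \frac{80999}{18} - 450 i \sqrt{2}$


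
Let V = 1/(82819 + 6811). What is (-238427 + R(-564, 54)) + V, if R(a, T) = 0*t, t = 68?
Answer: -21370212009/89630 ≈ -2.3843e+5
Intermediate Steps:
R(a, T) = 0 (R(a, T) = 0*68 = 0)
V = 1/89630 ≈ 1.1157e-5
(-238427 + R(-564, 54)) + V = (-238427 + 0) + 1/89630 = -238427 + 1/89630 = -21370212009/89630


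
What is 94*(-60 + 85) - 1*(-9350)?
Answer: 11700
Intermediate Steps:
94*(-60 + 85) - 1*(-9350) = 94*25 + 9350 = 2350 + 9350 = 11700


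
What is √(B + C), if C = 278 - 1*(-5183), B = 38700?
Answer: √44161 ≈ 210.15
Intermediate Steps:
C = 5461 (C = 278 + 5183 = 5461)
√(B + C) = √(38700 + 5461) = √44161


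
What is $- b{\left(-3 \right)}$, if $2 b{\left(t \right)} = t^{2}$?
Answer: $- \frac{9}{2} \approx -4.5$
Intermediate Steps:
$b{\left(t \right)} = \frac{t^{2}}{2}$
$- b{\left(-3 \right)} = - \frac{\left(-3\right)^{2}}{2} = - \frac{9}{2}$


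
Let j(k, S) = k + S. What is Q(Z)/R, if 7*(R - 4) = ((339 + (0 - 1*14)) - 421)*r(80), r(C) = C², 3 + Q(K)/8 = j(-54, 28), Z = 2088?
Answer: 406/153593 ≈ 0.0026434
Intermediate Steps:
j(k, S) = S + k
Q(K) = -232 (Q(K) = -24 + 8*(28 - 54) = -24 + 8*(-26) = -24 - 208 = -232)
R = -614372/7 (R = 4 + (((339 + (0 - 1*14)) - 421)*80²)/7 = 4 + (((339 + (0 - 14)) - 421)*6400)/7 = 4 + (((339 - 14) - 421)*6400)/7 = 4 + ((325 - 421)*6400)/7 = 4 + (-96*6400)/7 = 4 + (⅐)*(-614400) = 4 - 614400/7 = -614372/7 ≈ -87767.)
Q(Z)/R = -232/(-614372/7) = -232*(-7/614372) = 406/153593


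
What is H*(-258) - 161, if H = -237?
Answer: 60985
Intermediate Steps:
H*(-258) - 161 = -237*(-258) - 161 = 61146 - 161 = 60985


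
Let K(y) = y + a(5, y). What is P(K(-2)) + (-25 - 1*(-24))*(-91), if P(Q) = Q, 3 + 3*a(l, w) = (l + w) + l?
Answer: 272/3 ≈ 90.667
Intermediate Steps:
a(l, w) = -1 + w/3 + 2*l/3 (a(l, w) = -1 + ((l + w) + l)/3 = -1 + (w + 2*l)/3 = -1 + (w/3 + 2*l/3) = -1 + w/3 + 2*l/3)
K(y) = 7/3 + 4*y/3 (K(y) = y + (-1 + y/3 + (⅔)*5) = y + (-1 + y/3 + 10/3) = y + (7/3 + y/3) = 7/3 + 4*y/3)
P(K(-2)) + (-25 - 1*(-24))*(-91) = (7/3 + (4/3)*(-2)) + (-25 - 1*(-24))*(-91) = (7/3 - 8/3) + (-25 + 24)*(-91) = -⅓ - 1*(-91) = -⅓ + 91 = 272/3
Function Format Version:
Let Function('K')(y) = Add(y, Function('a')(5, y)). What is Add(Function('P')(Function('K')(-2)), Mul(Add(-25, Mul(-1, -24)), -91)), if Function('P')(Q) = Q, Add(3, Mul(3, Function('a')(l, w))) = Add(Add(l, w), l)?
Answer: Rational(272, 3) ≈ 90.667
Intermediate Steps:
Function('a')(l, w) = Add(-1, Mul(Rational(1, 3), w), Mul(Rational(2, 3), l)) (Function('a')(l, w) = Add(-1, Mul(Rational(1, 3), Add(Add(l, w), l))) = Add(-1, Mul(Rational(1, 3), Add(w, Mul(2, l)))) = Add(-1, Add(Mul(Rational(1, 3), w), Mul(Rational(2, 3), l))) = Add(-1, Mul(Rational(1, 3), w), Mul(Rational(2, 3), l)))
Function('K')(y) = Add(Rational(7, 3), Mul(Rational(4, 3), y)) (Function('K')(y) = Add(y, Add(-1, Mul(Rational(1, 3), y), Mul(Rational(2, 3), 5))) = Add(y, Add(-1, Mul(Rational(1, 3), y), Rational(10, 3))) = Add(y, Add(Rational(7, 3), Mul(Rational(1, 3), y))) = Add(Rational(7, 3), Mul(Rational(4, 3), y)))
Add(Function('P')(Function('K')(-2)), Mul(Add(-25, Mul(-1, -24)), -91)) = Add(Add(Rational(7, 3), Mul(Rational(4, 3), -2)), Mul(Add(-25, Mul(-1, -24)), -91)) = Add(Add(Rational(7, 3), Rational(-8, 3)), Mul(Add(-25, 24), -91)) = Add(Rational(-1, 3), Mul(-1, -91)) = Add(Rational(-1, 3), 91) = Rational(272, 3)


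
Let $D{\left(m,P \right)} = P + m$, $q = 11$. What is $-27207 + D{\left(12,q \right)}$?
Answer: $-27184$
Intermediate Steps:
$-27207 + D{\left(12,q \right)} = -27207 + \left(11 + 12\right) = -27207 + 23 = -27184$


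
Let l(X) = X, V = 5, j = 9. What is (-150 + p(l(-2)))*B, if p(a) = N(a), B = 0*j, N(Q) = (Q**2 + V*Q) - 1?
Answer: 0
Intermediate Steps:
N(Q) = -1 + Q**2 + 5*Q (N(Q) = (Q**2 + 5*Q) - 1 = -1 + Q**2 + 5*Q)
B = 0 (B = 0*9 = 0)
p(a) = -1 + a**2 + 5*a
(-150 + p(l(-2)))*B = (-150 + (-1 + (-2)**2 + 5*(-2)))*0 = (-150 + (-1 + 4 - 10))*0 = (-150 - 7)*0 = -157*0 = 0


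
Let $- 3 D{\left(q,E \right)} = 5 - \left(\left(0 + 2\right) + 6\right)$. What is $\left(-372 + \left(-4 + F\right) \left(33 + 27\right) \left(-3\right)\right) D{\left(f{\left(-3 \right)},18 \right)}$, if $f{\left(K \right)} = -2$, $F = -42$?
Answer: $7908$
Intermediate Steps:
$D{\left(q,E \right)} = 1$ ($D{\left(q,E \right)} = - \frac{5 - \left(\left(0 + 2\right) + 6\right)}{3} = - \frac{5 - \left(2 + 6\right)}{3} = - \frac{5 - 8}{3} = \left(- \frac{1}{3}\right) \left(-3\right) = 1$)
$\left(-372 + \left(-4 + F\right) \left(33 + 27\right) \left(-3\right)\right) D{\left(f{\left(-3 \right)},18 \right)} = \left(-372 + \left(-4 - 42\right) \left(33 + 27\right) \left(-3\right)\right) 1 = \left(-372 + \left(-46\right) 60 \left(-3\right)\right) 1 = \left(-372 - -8280\right) 1 = \left(-372 + 8280\right) 1 = 7908 \cdot 1 = 7908$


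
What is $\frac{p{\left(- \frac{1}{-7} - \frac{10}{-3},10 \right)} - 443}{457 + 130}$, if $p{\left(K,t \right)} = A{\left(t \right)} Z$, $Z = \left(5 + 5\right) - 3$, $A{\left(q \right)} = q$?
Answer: $- \frac{373}{587} \approx -0.63543$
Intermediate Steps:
$Z = 7$ ($Z = 10 - 3 = 7$)
$p{\left(K,t \right)} = 7 t$ ($p{\left(K,t \right)} = t 7 = 7 t$)
$\frac{p{\left(- \frac{1}{-7} - \frac{10}{-3},10 \right)} - 443}{457 + 130} = \frac{7 \cdot 10 - 443}{457 + 130} = \frac{70 - 443}{587} = \left(-373\right) \frac{1}{587} = - \frac{373}{587}$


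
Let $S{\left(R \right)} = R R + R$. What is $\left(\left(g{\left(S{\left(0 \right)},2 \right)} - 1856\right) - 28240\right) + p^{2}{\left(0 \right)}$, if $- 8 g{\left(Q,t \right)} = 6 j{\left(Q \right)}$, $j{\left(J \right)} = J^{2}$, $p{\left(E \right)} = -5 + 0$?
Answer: $-30071$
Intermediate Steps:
$p{\left(E \right)} = -5$
$S{\left(R \right)} = R + R^{2}$ ($S{\left(R \right)} = R^{2} + R = R + R^{2}$)
$g{\left(Q,t \right)} = - \frac{3 Q^{2}}{4}$ ($g{\left(Q,t \right)} = - \frac{6 Q^{2}}{8} = - \frac{3 Q^{2}}{4}$)
$\left(\left(g{\left(S{\left(0 \right)},2 \right)} - 1856\right) - 28240\right) + p^{2}{\left(0 \right)} = \left(\left(- \frac{3 \left(0 \left(1 + 0\right)\right)^{2}}{4} - 1856\right) - 28240\right) + \left(-5\right)^{2} = \left(\left(- \frac{3 \left(0 \cdot 1\right)^{2}}{4} - 1856\right) - 28240\right) + 25 = \left(\left(- \frac{3 \cdot 0^{2}}{4} - 1856\right) - 28240\right) + 25 = \left(\left(\left(- \frac{3}{4}\right) 0 - 1856\right) - 28240\right) + 25 = \left(\left(0 - 1856\right) - 28240\right) + 25 = \left(-1856 - 28240\right) + 25 = -30096 + 25 = -30071$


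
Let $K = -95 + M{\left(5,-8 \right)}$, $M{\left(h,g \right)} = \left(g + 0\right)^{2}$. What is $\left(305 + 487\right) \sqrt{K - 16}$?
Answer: $792 i \sqrt{47} \approx 5429.7 i$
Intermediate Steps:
$M{\left(h,g \right)} = g^{2}$
$K = -31$ ($K = -95 + \left(-8\right)^{2} = -95 + 64 = -31$)
$\left(305 + 487\right) \sqrt{K - 16} = \left(305 + 487\right) \sqrt{-31 - 16} = 792 \sqrt{-47} = 792 i \sqrt{47}$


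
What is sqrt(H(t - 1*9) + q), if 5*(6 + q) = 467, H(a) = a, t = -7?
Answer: sqrt(1785)/5 ≈ 8.4499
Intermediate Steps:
q = 437/5 (q = -6 + (1/5)*467 = -6 + 467/5 = 437/5 ≈ 87.400)
sqrt(H(t - 1*9) + q) = sqrt((-7 - 1*9) + 437/5) = sqrt((-7 - 9) + 437/5) = sqrt(-16 + 437/5) = sqrt(357/5) = sqrt(1785)/5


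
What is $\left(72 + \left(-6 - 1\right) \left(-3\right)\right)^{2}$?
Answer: $8649$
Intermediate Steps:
$\left(72 + \left(-6 - 1\right) \left(-3\right)\right)^{2} = \left(72 - -21\right)^{2} = \left(72 + 21\right)^{2} = 93^{2} = 8649$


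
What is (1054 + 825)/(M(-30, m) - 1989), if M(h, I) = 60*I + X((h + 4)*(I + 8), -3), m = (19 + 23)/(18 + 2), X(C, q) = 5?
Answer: -1879/1858 ≈ -1.0113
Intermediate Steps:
m = 21/10 (m = 42/20 = 42*(1/20) = 21/10 ≈ 2.1000)
M(h, I) = 5 + 60*I (M(h, I) = 60*I + 5 = 5 + 60*I)
(1054 + 825)/(M(-30, m) - 1989) = (1054 + 825)/((5 + 60*(21/10)) - 1989) = 1879/((5 + 126) - 1989) = 1879/(131 - 1989) = 1879/(-1858) = 1879*(-1/1858) = -1879/1858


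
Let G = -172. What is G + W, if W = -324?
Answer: -496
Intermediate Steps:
G + W = -172 - 324 = -496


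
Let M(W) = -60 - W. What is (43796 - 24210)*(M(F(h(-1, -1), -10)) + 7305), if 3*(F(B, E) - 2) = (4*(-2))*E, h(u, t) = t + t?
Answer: 424017314/3 ≈ 1.4134e+8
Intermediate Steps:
h(u, t) = 2*t
F(B, E) = 2 - 8*E/3 (F(B, E) = 2 + ((4*(-2))*E)/3 = 2 + (-8*E)/3 = 2 - 8*E/3)
(43796 - 24210)*(M(F(h(-1, -1), -10)) + 7305) = (43796 - 24210)*((-60 - (2 - 8/3*(-10))) + 7305) = 19586*((-60 - (2 + 80/3)) + 7305) = 19586*((-60 - 1*86/3) + 7305) = 19586*((-60 - 86/3) + 7305) = 19586*(-266/3 + 7305) = 19586*(21649/3) = 424017314/3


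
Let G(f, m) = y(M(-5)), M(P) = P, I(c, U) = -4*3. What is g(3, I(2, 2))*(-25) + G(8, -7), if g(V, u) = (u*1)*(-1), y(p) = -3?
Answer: -303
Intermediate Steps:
I(c, U) = -12
G(f, m) = -3
g(V, u) = -u (g(V, u) = u*(-1) = -u)
g(3, I(2, 2))*(-25) + G(8, -7) = -1*(-12)*(-25) - 3 = 12*(-25) - 3 = -300 - 3 = -303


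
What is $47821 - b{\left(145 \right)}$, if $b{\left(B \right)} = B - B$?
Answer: $47821$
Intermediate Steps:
$b{\left(B \right)} = 0$
$47821 - b{\left(145 \right)} = 47821 - 0 = 47821 + 0 = 47821$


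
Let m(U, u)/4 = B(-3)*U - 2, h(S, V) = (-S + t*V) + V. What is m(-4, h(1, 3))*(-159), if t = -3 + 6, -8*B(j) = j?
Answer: 2226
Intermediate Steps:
B(j) = -j/8
t = 3
h(S, V) = -S + 4*V (h(S, V) = (-S + 3*V) + V = -S + 4*V)
m(U, u) = -8 + 3*U/2 (m(U, u) = 4*((-⅛*(-3))*U - 2) = 4*(3*U/8 - 2) = 4*(-2 + 3*U/8) = -8 + 3*U/2)
m(-4, h(1, 3))*(-159) = (-8 + (3/2)*(-4))*(-159) = (-8 - 6)*(-159) = -14*(-159) = 2226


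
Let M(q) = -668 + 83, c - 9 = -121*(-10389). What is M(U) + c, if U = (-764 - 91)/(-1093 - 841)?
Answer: 1256493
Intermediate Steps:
c = 1257078 (c = 9 - 121*(-10389) = 9 + 1257069 = 1257078)
U = 855/1934 (U = -855/(-1934) = -855*(-1/1934) = 855/1934 ≈ 0.44209)
M(q) = -585
M(U) + c = -585 + 1257078 = 1256493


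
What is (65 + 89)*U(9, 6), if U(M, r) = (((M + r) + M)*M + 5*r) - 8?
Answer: 36652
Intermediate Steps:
U(M, r) = -8 + 5*r + M*(r + 2*M) (U(M, r) = ((r + 2*M)*M + 5*r) - 8 = (M*(r + 2*M) + 5*r) - 8 = (5*r + M*(r + 2*M)) - 8 = -8 + 5*r + M*(r + 2*M))
(65 + 89)*U(9, 6) = (65 + 89)*(-8 + 2*9² + 5*6 + 9*6) = 154*(-8 + 2*81 + 30 + 54) = 154*(-8 + 162 + 30 + 54) = 154*238 = 36652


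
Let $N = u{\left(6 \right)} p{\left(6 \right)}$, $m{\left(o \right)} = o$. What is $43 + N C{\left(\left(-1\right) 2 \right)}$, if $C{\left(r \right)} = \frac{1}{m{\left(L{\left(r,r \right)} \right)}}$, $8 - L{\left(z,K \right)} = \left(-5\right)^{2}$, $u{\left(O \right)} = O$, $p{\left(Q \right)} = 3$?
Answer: $\frac{713}{17} \approx 41.941$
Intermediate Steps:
$L{\left(z,K \right)} = -17$ ($L{\left(z,K \right)} = 8 - \left(-5\right)^{2} = 8 - 25 = -17$)
$C{\left(r \right)} = - \frac{1}{17}$ ($C{\left(r \right)} = \frac{1}{-17} = - \frac{1}{17}$)
$N = 18$ ($N = 6 \cdot 3 = 18$)
$43 + N C{\left(\left(-1\right) 2 \right)} = 43 + 18 \left(- \frac{1}{17}\right) = 43 - \frac{18}{17} = \frac{713}{17}$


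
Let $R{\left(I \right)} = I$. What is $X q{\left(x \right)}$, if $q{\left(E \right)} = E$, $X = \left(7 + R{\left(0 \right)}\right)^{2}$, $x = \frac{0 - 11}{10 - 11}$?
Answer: $539$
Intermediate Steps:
$x = 11$ ($x = - \frac{11}{-1} = \left(-11\right) \left(-1\right) = 11$)
$X = 49$ ($X = \left(7 + 0\right)^{2} = 7^{2} = 49$)
$X q{\left(x \right)} = 49 \cdot 11 = 539$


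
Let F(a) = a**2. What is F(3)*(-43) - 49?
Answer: -436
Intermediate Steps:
F(3)*(-43) - 49 = 3**2*(-43) - 49 = 9*(-43) - 49 = -387 - 49 = -436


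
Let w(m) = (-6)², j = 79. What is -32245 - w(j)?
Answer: -32281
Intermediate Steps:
w(m) = 36
-32245 - w(j) = -32245 - 1*36 = -32245 - 36 = -32281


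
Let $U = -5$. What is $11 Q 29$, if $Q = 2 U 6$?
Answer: $-19140$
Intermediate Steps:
$Q = -60$ ($Q = 2 \left(-5\right) 6 = \left(-10\right) 6 = -60$)
$11 Q 29 = 11 \left(-60\right) 29 = \left(-660\right) 29 = -19140$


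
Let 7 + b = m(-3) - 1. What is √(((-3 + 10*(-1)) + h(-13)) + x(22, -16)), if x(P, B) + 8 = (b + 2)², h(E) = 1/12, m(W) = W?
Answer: √2163/6 ≈ 7.7513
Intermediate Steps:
b = -11 (b = -7 + (-3 - 1) = -7 - 4 = -11)
h(E) = 1/12
x(P, B) = 73 (x(P, B) = -8 + (-11 + 2)² = -8 + (-9)² = -8 + 81 = 73)
√(((-3 + 10*(-1)) + h(-13)) + x(22, -16)) = √(((-3 + 10*(-1)) + 1/12) + 73) = √(((-3 - 10) + 1/12) + 73) = √((-13 + 1/12) + 73) = √(-155/12 + 73) = √(721/12) = √2163/6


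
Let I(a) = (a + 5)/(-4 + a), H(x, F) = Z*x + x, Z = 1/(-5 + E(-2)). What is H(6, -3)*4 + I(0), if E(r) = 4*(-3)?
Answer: 1451/68 ≈ 21.338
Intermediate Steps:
E(r) = -12
Z = -1/17 (Z = 1/(-5 - 12) = 1/(-17) = -1/17 ≈ -0.058824)
H(x, F) = 16*x/17 (H(x, F) = -x/17 + x = 16*x/17)
I(a) = (5 + a)/(-4 + a)
H(6, -3)*4 + I(0) = ((16/17)*6)*4 + (5 + 0)/(-4 + 0) = (96/17)*4 + 5/(-4) = 384/17 - ¼*5 = 384/17 - 5/4 = 1451/68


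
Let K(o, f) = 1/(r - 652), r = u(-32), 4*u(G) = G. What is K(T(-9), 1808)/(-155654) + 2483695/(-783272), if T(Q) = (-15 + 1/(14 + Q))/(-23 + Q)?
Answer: -7973564369579/2514588035190 ≈ -3.1709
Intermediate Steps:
u(G) = G/4
r = -8 (r = (¼)*(-32) = -8)
T(Q) = (-15 + 1/(14 + Q))/(-23 + Q)
K(o, f) = -1/660 (K(o, f) = 1/(-8 - 652) = 1/(-660) = -1/660)
K(T(-9), 1808)/(-155654) + 2483695/(-783272) = -1/660/(-155654) + 2483695/(-783272) = -1/660*(-1/155654) + 2483695*(-1/783272) = 1/102731640 - 2483695/783272 = -7973564369579/2514588035190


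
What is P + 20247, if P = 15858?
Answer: 36105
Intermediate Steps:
P + 20247 = 15858 + 20247 = 36105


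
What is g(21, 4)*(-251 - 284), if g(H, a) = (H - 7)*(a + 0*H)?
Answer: -29960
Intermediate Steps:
g(H, a) = a*(-7 + H) (g(H, a) = (-7 + H)*(a + 0) = (-7 + H)*a = a*(-7 + H))
g(21, 4)*(-251 - 284) = (4*(-7 + 21))*(-251 - 284) = (4*14)*(-535) = 56*(-535) = -29960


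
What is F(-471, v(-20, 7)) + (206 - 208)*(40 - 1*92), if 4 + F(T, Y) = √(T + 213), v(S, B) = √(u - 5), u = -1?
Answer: 100 + I*√258 ≈ 100.0 + 16.062*I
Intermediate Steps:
v(S, B) = I*√6 (v(S, B) = √(-1 - 5) = √(-6) = I*√6)
F(T, Y) = -4 + √(213 + T) (F(T, Y) = -4 + √(T + 213) = -4 + √(213 + T))
F(-471, v(-20, 7)) + (206 - 208)*(40 - 1*92) = (-4 + √(213 - 471)) + (206 - 208)*(40 - 1*92) = (-4 + √(-258)) - 2*(40 - 92) = (-4 + I*√258) - 2*(-52) = (-4 + I*√258) + 104 = 100 + I*√258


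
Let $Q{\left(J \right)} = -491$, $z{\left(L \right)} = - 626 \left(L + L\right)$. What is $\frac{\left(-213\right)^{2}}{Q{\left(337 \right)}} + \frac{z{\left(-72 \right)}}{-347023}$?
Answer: $- \frac{15788347191}{170388293} \approx -92.661$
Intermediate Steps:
$z{\left(L \right)} = - 1252 L$ ($z{\left(L \right)} = - 626 \cdot 2 L = - 1252 L$)
$\frac{\left(-213\right)^{2}}{Q{\left(337 \right)}} + \frac{z{\left(-72 \right)}}{-347023} = \frac{\left(-213\right)^{2}}{-491} + \frac{\left(-1252\right) \left(-72\right)}{-347023} = 45369 \left(- \frac{1}{491}\right) + 90144 \left(- \frac{1}{347023}\right) = - \frac{45369}{491} - \frac{90144}{347023} = - \frac{15788347191}{170388293}$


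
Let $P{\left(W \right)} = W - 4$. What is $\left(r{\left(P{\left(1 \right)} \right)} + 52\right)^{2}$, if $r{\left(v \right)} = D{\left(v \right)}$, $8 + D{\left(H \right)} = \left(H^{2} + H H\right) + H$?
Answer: $3481$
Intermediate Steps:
$D{\left(H \right)} = -8 + H + 2 H^{2}$ ($D{\left(H \right)} = -8 + \left(\left(H^{2} + H H\right) + H\right) = -8 + \left(\left(H^{2} + H^{2}\right) + H\right) = -8 + \left(2 H^{2} + H\right) = -8 + \left(H + 2 H^{2}\right) = -8 + H + 2 H^{2}$)
$P{\left(W \right)} = -4 + W$ ($P{\left(W \right)} = W - 4 = -4 + W$)
$r{\left(v \right)} = -8 + v + 2 v^{2}$
$\left(r{\left(P{\left(1 \right)} \right)} + 52\right)^{2} = \left(\left(-8 + \left(-4 + 1\right) + 2 \left(-4 + 1\right)^{2}\right) + 52\right)^{2} = \left(\left(-8 - 3 + 2 \left(-3\right)^{2}\right) + 52\right)^{2} = \left(\left(-8 - 3 + 2 \cdot 9\right) + 52\right)^{2} = \left(\left(-8 - 3 + 18\right) + 52\right)^{2} = \left(7 + 52\right)^{2} = 59^{2} = 3481$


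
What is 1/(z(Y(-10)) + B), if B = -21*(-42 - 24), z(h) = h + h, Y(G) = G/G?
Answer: 1/1388 ≈ 0.00072046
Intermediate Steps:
Y(G) = 1
z(h) = 2*h
B = 1386 (B = -21*(-66) = 1386)
1/(z(Y(-10)) + B) = 1/(2*1 + 1386) = 1/(2 + 1386) = 1/1388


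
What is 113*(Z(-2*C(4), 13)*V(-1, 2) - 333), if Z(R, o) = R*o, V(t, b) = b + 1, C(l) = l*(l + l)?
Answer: -319677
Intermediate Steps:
C(l) = 2*l**2 (C(l) = l*(2*l) = 2*l**2)
V(t, b) = 1 + b
113*(Z(-2*C(4), 13)*V(-1, 2) - 333) = 113*((-4*4**2*13)*(1 + 2) - 333) = 113*((-4*16*13)*3 - 333) = 113*((-2*32*13)*3 - 333) = 113*(-64*13*3 - 333) = 113*(-832*3 - 333) = 113*(-2496 - 333) = 113*(-2829) = -319677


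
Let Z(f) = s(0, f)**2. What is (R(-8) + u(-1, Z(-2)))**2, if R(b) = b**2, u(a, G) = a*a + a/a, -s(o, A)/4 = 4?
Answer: 4356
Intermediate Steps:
s(o, A) = -16 (s(o, A) = -4*4 = -16)
Z(f) = 256 (Z(f) = (-16)**2 = 256)
u(a, G) = 1 + a**2 (u(a, G) = a**2 + 1 = 1 + a**2)
(R(-8) + u(-1, Z(-2)))**2 = ((-8)**2 + (1 + (-1)**2))**2 = (64 + (1 + 1))**2 = (64 + 2)**2 = 66**2 = 4356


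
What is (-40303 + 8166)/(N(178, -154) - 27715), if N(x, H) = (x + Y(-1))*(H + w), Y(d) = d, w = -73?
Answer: 32137/67894 ≈ 0.47334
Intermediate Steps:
N(x, H) = (-1 + x)*(-73 + H) (N(x, H) = (x - 1)*(H - 73) = (-1 + x)*(-73 + H))
(-40303 + 8166)/(N(178, -154) - 27715) = (-40303 + 8166)/((73 - 1*(-154) - 73*178 - 154*178) - 27715) = -32137/((73 + 154 - 12994 - 27412) - 27715) = -32137/(-40179 - 27715) = -32137/(-67894) = -32137*(-1/67894) = 32137/67894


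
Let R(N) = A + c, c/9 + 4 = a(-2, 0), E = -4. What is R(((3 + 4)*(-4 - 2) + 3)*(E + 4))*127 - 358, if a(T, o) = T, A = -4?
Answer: -7724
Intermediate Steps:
c = -54 (c = -36 + 9*(-2) = -36 - 18 = -54)
R(N) = -58 (R(N) = -4 - 54 = -58)
R(((3 + 4)*(-4 - 2) + 3)*(E + 4))*127 - 358 = -58*127 - 358 = -7366 - 358 = -7724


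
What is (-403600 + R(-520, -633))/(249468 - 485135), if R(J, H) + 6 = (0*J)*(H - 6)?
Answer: 403606/235667 ≈ 1.7126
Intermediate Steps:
R(J, H) = -6 (R(J, H) = -6 + (0*J)*(H - 6) = -6 + 0*(-6 + H) = -6 + 0 = -6)
(-403600 + R(-520, -633))/(249468 - 485135) = (-403600 - 6)/(249468 - 485135) = -403606/(-235667) = -403606*(-1/235667) = 403606/235667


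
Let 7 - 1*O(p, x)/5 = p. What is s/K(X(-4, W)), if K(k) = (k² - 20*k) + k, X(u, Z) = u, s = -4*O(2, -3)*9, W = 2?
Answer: -225/23 ≈ -9.7826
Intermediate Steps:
O(p, x) = 35 - 5*p
s = -900 (s = -4*(35 - 5*2)*9 = -4*(35 - 10)*9 = -4*25*9 = -100*9 = -900)
K(k) = k² - 19*k
s/K(X(-4, W)) = -900*(-1/(4*(-19 - 4))) = -900/((-4*(-23))) = -900/92 = -900*1/92 = -225/23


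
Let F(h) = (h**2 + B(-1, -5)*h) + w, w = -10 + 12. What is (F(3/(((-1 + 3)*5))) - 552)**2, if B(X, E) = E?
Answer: 3040529881/10000 ≈ 3.0405e+5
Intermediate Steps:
w = 2
F(h) = 2 + h**2 - 5*h (F(h) = (h**2 - 5*h) + 2 = 2 + h**2 - 5*h)
(F(3/(((-1 + 3)*5))) - 552)**2 = ((2 + (3/(((-1 + 3)*5)))**2 - 15/((-1 + 3)*5)) - 552)**2 = ((2 + (3/((2*5)))**2 - 15/(2*5)) - 552)**2 = ((2 + (3/10)**2 - 15/10) - 552)**2 = ((2 + (3*(1/10))**2 - 15/10) - 552)**2 = ((2 + (3/10)**2 - 5*3/10) - 552)**2 = ((2 + 9/100 - 3/2) - 552)**2 = (59/100 - 552)**2 = (-55141/100)**2 = 3040529881/10000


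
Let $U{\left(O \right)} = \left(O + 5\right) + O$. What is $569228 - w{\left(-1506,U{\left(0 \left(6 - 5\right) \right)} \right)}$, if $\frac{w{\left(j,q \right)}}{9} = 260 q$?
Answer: $557528$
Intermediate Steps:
$U{\left(O \right)} = 5 + 2 O$ ($U{\left(O \right)} = \left(5 + O\right) + O = 5 + 2 O$)
$w{\left(j,q \right)} = 2340 q$ ($w{\left(j,q \right)} = 9 \cdot 260 q = 2340 q$)
$569228 - w{\left(-1506,U{\left(0 \left(6 - 5\right) \right)} \right)} = 569228 - 2340 \left(5 + 2 \cdot 0 \left(6 - 5\right)\right) = 569228 - 2340 \left(5 + 2 \cdot 0 \cdot 1\right) = 569228 - 2340 \left(5 + 2 \cdot 0\right) = 569228 - 2340 \left(5 + 0\right) = 569228 - 2340 \cdot 5 = 569228 - 11700 = 557528$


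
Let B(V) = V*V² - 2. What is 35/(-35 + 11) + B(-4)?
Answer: -1619/24 ≈ -67.458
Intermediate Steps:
B(V) = -2 + V³ (B(V) = V³ - 2 = -2 + V³)
35/(-35 + 11) + B(-4) = 35/(-35 + 11) + (-2 + (-4)³) = 35/(-24) + (-2 - 64) = -1/24*35 - 66 = -35/24 - 66 = -1619/24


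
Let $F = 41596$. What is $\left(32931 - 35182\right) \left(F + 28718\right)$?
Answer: $-158276814$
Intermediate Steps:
$\left(32931 - 35182\right) \left(F + 28718\right) = \left(32931 - 35182\right) \left(41596 + 28718\right) = \left(-2251\right) 70314 = -158276814$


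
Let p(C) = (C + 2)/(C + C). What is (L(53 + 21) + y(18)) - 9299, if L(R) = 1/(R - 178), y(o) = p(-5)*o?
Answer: -4832677/520 ≈ -9293.6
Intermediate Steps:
p(C) = (2 + C)/(2*C) (p(C) = (2 + C)/((2*C)) = (2 + C)*(1/(2*C)) = (2 + C)/(2*C))
y(o) = 3*o/10 (y(o) = ((½)*(2 - 5)/(-5))*o = ((½)*(-⅕)*(-3))*o = 3*o/10)
L(R) = 1/(-178 + R)
(L(53 + 21) + y(18)) - 9299 = (1/(-178 + (53 + 21)) + (3/10)*18) - 9299 = (1/(-178 + 74) + 27/5) - 9299 = (1/(-104) + 27/5) - 9299 = (-1/104 + 27/5) - 9299 = 2803/520 - 9299 = -4832677/520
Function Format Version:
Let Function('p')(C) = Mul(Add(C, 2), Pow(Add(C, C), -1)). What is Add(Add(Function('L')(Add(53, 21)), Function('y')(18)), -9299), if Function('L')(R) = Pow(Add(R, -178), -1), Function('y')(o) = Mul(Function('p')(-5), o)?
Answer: Rational(-4832677, 520) ≈ -9293.6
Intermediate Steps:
Function('p')(C) = Mul(Rational(1, 2), Pow(C, -1), Add(2, C)) (Function('p')(C) = Mul(Add(2, C), Pow(Mul(2, C), -1)) = Mul(Add(2, C), Mul(Rational(1, 2), Pow(C, -1))) = Mul(Rational(1, 2), Pow(C, -1), Add(2, C)))
Function('y')(o) = Mul(Rational(3, 10), o) (Function('y')(o) = Mul(Mul(Rational(1, 2), Pow(-5, -1), Add(2, -5)), o) = Mul(Mul(Rational(1, 2), Rational(-1, 5), -3), o) = Mul(Rational(3, 10), o))
Function('L')(R) = Pow(Add(-178, R), -1)
Add(Add(Function('L')(Add(53, 21)), Function('y')(18)), -9299) = Add(Add(Pow(Add(-178, Add(53, 21)), -1), Mul(Rational(3, 10), 18)), -9299) = Add(Add(Pow(Add(-178, 74), -1), Rational(27, 5)), -9299) = Add(Add(Pow(-104, -1), Rational(27, 5)), -9299) = Add(Add(Rational(-1, 104), Rational(27, 5)), -9299) = Add(Rational(2803, 520), -9299) = Rational(-4832677, 520)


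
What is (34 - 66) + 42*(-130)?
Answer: -5492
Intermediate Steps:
(34 - 66) + 42*(-130) = -32 - 5460 = -5492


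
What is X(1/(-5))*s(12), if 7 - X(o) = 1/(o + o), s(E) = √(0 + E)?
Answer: 19*√3 ≈ 32.909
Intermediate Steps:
s(E) = √E
X(o) = 7 - 1/(2*o) (X(o) = 7 - 1/(o + o) = 7 - 1/(2*o))
X(1/(-5))*s(12) = (7 - 1/(2*(1/(-5))))*√12 = (7 - 1/(2*(1*(-⅕))))*(2*√3) = (7 - 1/(2*(-⅕)))*(2*√3) = (7 - ½*(-5))*(2*√3) = (7 + 5/2)*(2*√3) = 19*(2*√3)/2 = 19*√3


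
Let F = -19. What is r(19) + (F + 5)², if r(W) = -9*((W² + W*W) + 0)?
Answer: -6302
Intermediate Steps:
r(W) = -18*W² (r(W) = -9*((W² + W²) + 0) = -9*(2*W² + 0) = -18*W²)
r(19) + (F + 5)² = -18*19² + (-19 + 5)² = -18*361 + (-14)² = -6498 + 196 = -6302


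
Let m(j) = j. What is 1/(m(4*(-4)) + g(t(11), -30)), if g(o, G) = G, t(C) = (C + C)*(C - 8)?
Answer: -1/46 ≈ -0.021739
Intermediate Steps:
t(C) = 2*C*(-8 + C) (t(C) = (2*C)*(-8 + C) = 2*C*(-8 + C))
1/(m(4*(-4)) + g(t(11), -30)) = 1/(4*(-4) - 30) = 1/(-16 - 30) = 1/(-46) = -1/46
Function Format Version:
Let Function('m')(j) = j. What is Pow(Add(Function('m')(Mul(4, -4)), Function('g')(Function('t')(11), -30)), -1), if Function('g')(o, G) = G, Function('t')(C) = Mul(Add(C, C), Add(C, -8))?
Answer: Rational(-1, 46) ≈ -0.021739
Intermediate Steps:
Function('t')(C) = Mul(2, C, Add(-8, C)) (Function('t')(C) = Mul(Mul(2, C), Add(-8, C)) = Mul(2, C, Add(-8, C)))
Pow(Add(Function('m')(Mul(4, -4)), Function('g')(Function('t')(11), -30)), -1) = Pow(Add(Mul(4, -4), -30), -1) = Pow(Add(-16, -30), -1) = Pow(-46, -1) = Rational(-1, 46)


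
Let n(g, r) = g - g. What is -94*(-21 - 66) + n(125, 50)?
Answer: 8178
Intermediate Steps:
n(g, r) = 0
-94*(-21 - 66) + n(125, 50) = -94*(-21 - 66) + 0 = -94*(-87) + 0 = 8178 + 0 = 8178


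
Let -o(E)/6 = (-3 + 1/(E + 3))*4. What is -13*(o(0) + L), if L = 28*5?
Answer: -2652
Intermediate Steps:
o(E) = 72 - 24/(3 + E) (o(E) = -6*(-3 + 1/(E + 3))*4 = -6*(-3 + 1/(3 + E))*4 = -6*(-12 + 4/(3 + E)) = 72 - 24/(3 + E))
L = 140
-13*(o(0) + L) = -13*(24*(8 + 3*0)/(3 + 0) + 140) = -13*(24*(8 + 0)/3 + 140) = -13*(24*(⅓)*8 + 140) = -13*(64 + 140) = -13*204 = -2652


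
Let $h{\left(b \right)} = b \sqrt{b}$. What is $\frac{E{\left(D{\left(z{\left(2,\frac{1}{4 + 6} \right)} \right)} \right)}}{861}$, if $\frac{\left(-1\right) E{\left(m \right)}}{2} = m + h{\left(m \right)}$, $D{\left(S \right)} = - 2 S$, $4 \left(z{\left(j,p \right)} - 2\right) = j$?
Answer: $\frac{10}{861} + \frac{10 i \sqrt{5}}{861} \approx 0.011614 + 0.025971 i$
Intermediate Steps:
$h{\left(b \right)} = b^{\frac{3}{2}}$
$z{\left(j,p \right)} = 2 + \frac{j}{4}$
$E{\left(m \right)} = - 2 m - 2 m^{\frac{3}{2}}$ ($E{\left(m \right)} = - 2 \left(m + m^{\frac{3}{2}}\right) = - 2 m - 2 m^{\frac{3}{2}}$)
$\frac{E{\left(D{\left(z{\left(2,\frac{1}{4 + 6} \right)} \right)} \right)}}{861} = \frac{- 2 \left(- 2 \left(2 + \frac{1}{4} \cdot 2\right)\right) - 2 \left(- 2 \left(2 + \frac{1}{4} \cdot 2\right)\right)^{\frac{3}{2}}}{861} = \left(- 2 \left(- 2 \left(2 + \frac{1}{2}\right)\right) - 2 \left(- 2 \left(2 + \frac{1}{2}\right)\right)^{\frac{3}{2}}\right) \frac{1}{861} = \left(- 2 \left(\left(-2\right) \frac{5}{2}\right) - 2 \left(\left(-2\right) \frac{5}{2}\right)^{\frac{3}{2}}\right) \frac{1}{861} = \left(\left(-2\right) \left(-5\right) - 2 \left(-5\right)^{\frac{3}{2}}\right) \frac{1}{861} = \left(10 - 2 \left(- 5 i \sqrt{5}\right)\right) \frac{1}{861} = \left(10 + 10 i \sqrt{5}\right) \frac{1}{861} = \frac{10}{861} + \frac{10 i \sqrt{5}}{861}$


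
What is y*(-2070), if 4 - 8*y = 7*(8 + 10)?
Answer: 63135/2 ≈ 31568.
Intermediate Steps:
y = -61/4 (y = ½ - 7*(8 + 10)/8 = ½ - 7*18/8 = ½ - ⅛*126 = ½ - 63/4 = -61/4 ≈ -15.250)
y*(-2070) = -61/4*(-2070) = 63135/2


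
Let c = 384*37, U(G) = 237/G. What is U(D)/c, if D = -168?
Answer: -79/795648 ≈ -9.9290e-5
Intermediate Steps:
c = 14208
U(D)/c = (237/(-168))/14208 = (237*(-1/168))*(1/14208) = -79/56*1/14208 = -79/795648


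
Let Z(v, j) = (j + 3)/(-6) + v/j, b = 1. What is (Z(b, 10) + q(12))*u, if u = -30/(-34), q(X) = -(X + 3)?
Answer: -256/17 ≈ -15.059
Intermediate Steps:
q(X) = -3 - X (q(X) = -(3 + X) = -3 - X)
u = 15/17 (u = -30*(-1/34) = 15/17 ≈ 0.88235)
Z(v, j) = -1/2 - j/6 + v/j (Z(v, j) = (3 + j)*(-1/6) + v/j = (-1/2 - j/6) + v/j = -1/2 - j/6 + v/j)
(Z(b, 10) + q(12))*u = ((1 - 1/6*10*(3 + 10))/10 + (-3 - 1*12))*(15/17) = ((1 - 1/6*10*13)/10 + (-3 - 12))*(15/17) = ((1 - 65/3)/10 - 15)*(15/17) = ((1/10)*(-62/3) - 15)*(15/17) = (-31/15 - 15)*(15/17) = -256/15*15/17 = -256/17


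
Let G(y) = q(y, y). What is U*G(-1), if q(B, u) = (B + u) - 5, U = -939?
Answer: 6573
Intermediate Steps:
q(B, u) = -5 + B + u
G(y) = -5 + 2*y (G(y) = -5 + y + y = -5 + 2*y)
U*G(-1) = -939*(-5 + 2*(-1)) = -939*(-5 - 2) = -939*(-7) = 6573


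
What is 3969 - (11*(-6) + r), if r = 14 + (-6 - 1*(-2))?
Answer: 4025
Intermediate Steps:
r = 10 (r = 14 + (-6 + 2) = 14 - 4 = 10)
3969 - (11*(-6) + r) = 3969 - (11*(-6) + 10) = 3969 - (-66 + 10) = 3969 - 1*(-56) = 3969 + 56 = 4025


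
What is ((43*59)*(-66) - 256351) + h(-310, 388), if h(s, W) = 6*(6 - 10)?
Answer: -423817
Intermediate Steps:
h(s, W) = -24 (h(s, W) = 6*(-4) = -24)
((43*59)*(-66) - 256351) + h(-310, 388) = ((43*59)*(-66) - 256351) - 24 = (2537*(-66) - 256351) - 24 = (-167442 - 256351) - 24 = -423793 - 24 = -423817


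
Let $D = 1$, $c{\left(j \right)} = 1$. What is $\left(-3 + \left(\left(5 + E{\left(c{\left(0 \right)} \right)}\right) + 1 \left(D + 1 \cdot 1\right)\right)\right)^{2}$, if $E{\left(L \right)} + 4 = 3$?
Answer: $9$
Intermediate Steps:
$E{\left(L \right)} = -1$ ($E{\left(L \right)} = -4 + 3 = -1$)
$\left(-3 + \left(\left(5 + E{\left(c{\left(0 \right)} \right)}\right) + 1 \left(D + 1 \cdot 1\right)\right)\right)^{2} = \left(-3 + \left(\left(5 - 1\right) + 1 \left(1 + 1 \cdot 1\right)\right)\right)^{2} = \left(-3 + \left(4 + 1 \left(1 + 1\right)\right)\right)^{2} = \left(-3 + \left(4 + 1 \cdot 2\right)\right)^{2} = \left(-3 + \left(4 + 2\right)\right)^{2} = \left(-3 + 6\right)^{2} = 3^{2} = 9$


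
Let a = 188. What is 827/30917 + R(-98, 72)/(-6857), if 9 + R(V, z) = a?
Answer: 136596/211997869 ≈ 0.00064433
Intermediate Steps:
R(V, z) = 179 (R(V, z) = -9 + 188 = 179)
827/30917 + R(-98, 72)/(-6857) = 827/30917 + 179/(-6857) = 827*(1/30917) + 179*(-1/6857) = 827/30917 - 179/6857 = 136596/211997869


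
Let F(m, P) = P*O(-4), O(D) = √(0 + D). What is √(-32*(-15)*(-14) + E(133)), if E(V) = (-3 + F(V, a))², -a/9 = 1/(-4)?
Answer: √(-26925 - 108*I)/2 ≈ 0.16455 - 82.044*I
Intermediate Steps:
O(D) = √D
a = 9/4 (a = -9/(-4) = -9*(-¼) = 9/4 ≈ 2.2500)
F(m, P) = 2*I*P (F(m, P) = P*√(-4) = P*(2*I) = 2*I*P)
E(V) = (-3 + 9*I/2)² (E(V) = (-3 + 2*I*(9/4))² = (-3 + 9*I/2)²)
√(-32*(-15)*(-14) + E(133)) = √(-32*(-15)*(-14) + (-45/4 - 27*I)) = √(480*(-14) + (-45/4 - 27*I)) = √(-6720 + (-45/4 - 27*I)) = √(-26925/4 - 27*I)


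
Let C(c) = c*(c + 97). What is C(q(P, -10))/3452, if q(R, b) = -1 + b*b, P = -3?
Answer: 4851/863 ≈ 5.6211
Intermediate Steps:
q(R, b) = -1 + b²
C(c) = c*(97 + c)
C(q(P, -10))/3452 = ((-1 + (-10)²)*(97 + (-1 + (-10)²)))/3452 = ((-1 + 100)*(97 + (-1 + 100)))*(1/3452) = (99*(97 + 99))*(1/3452) = (99*196)*(1/3452) = 19404*(1/3452) = 4851/863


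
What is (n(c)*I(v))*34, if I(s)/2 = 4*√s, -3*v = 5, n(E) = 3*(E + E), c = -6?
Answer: -3264*I*√15 ≈ -12641.0*I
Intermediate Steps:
n(E) = 6*E (n(E) = 3*(2*E) = 6*E)
v = -5/3 (v = -⅓*5 = -5/3 ≈ -1.6667)
I(s) = 8*√s (I(s) = 2*(4*√s) = 8*√s)
(n(c)*I(v))*34 = ((6*(-6))*(8*√(-5/3)))*34 = -288*I*√15/3*34 = -96*I*√15*34 = -3264*I*√15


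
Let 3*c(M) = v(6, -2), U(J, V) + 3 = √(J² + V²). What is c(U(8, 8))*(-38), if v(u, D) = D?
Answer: 76/3 ≈ 25.333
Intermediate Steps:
U(J, V) = -3 + √(J² + V²)
c(M) = -⅔ (c(M) = (⅓)*(-2) = -⅔)
c(U(8, 8))*(-38) = -⅔*(-38) = 76/3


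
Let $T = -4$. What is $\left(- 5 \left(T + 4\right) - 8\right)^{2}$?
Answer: $64$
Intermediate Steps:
$\left(- 5 \left(T + 4\right) - 8\right)^{2} = \left(- 5 \left(-4 + 4\right) - 8\right)^{2} = \left(\left(-5\right) 0 - 8\right)^{2} = \left(0 - 8\right)^{2} = \left(-8\right)^{2} = 64$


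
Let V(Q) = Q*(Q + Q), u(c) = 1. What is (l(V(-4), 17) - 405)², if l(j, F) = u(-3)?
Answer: 163216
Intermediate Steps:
V(Q) = 2*Q² (V(Q) = Q*(2*Q) = 2*Q²)
l(j, F) = 1
(l(V(-4), 17) - 405)² = (1 - 405)² = (-404)² = 163216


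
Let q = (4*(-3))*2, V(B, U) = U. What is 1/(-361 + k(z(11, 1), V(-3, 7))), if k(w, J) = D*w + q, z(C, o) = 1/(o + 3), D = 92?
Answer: -1/362 ≈ -0.0027624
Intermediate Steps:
q = -24 (q = -12*2 = -24)
z(C, o) = 1/(3 + o)
k(w, J) = -24 + 92*w (k(w, J) = 92*w - 24 = -24 + 92*w)
1/(-361 + k(z(11, 1), V(-3, 7))) = 1/(-361 + (-24 + 92/(3 + 1))) = 1/(-361 + (-24 + 92/4)) = 1/(-361 + (-24 + 92*(¼))) = 1/(-361 + (-24 + 23)) = 1/(-361 - 1) = 1/(-362) = -1/362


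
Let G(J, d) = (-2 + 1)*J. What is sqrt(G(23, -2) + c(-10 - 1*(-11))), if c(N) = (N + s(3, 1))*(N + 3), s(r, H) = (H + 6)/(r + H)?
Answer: 2*I*sqrt(3) ≈ 3.4641*I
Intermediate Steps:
s(r, H) = (6 + H)/(H + r)
G(J, d) = -J
c(N) = (3 + N)*(7/4 + N) (c(N) = (N + (6 + 1)/(1 + 3))*(N + 3) = (N + 7/4)*(3 + N) = (7/4 + N)*(3 + N) = (3 + N)*(7/4 + N))
sqrt(G(23, -2) + c(-10 - 1*(-11))) = sqrt(-1*23 + (21/4 + (-10 - 1*(-11))**2 + 19*(-10 - 1*(-11))/4)) = sqrt(-23 + (21/4 + (-10 + 11)**2 + 19*(-10 + 11)/4)) = sqrt(-23 + (21/4 + 1**2 + (19/4)*1)) = sqrt(-23 + (21/4 + 1 + 19/4)) = sqrt(-23 + 11) = sqrt(-12) = 2*I*sqrt(3)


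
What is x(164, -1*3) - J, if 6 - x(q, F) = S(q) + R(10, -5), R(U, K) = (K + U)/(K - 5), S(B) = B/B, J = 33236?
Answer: -66461/2 ≈ -33231.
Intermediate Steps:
S(B) = 1
R(U, K) = (K + U)/(-5 + K)
x(q, F) = 11/2 (x(q, F) = 6 - (1 + (-5 + 10)/(-5 - 5)) = 6 - (1 + 5/(-10)) = 6 - (1 - 1/10*5) = 6 - (1 - 1/2) = 6 - 1*1/2 = 6 - 1/2 = 11/2)
x(164, -1*3) - J = 11/2 - 1*33236 = 11/2 - 33236 = -66461/2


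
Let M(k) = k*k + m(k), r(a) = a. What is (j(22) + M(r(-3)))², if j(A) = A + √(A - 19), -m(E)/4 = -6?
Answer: (55 + √3)² ≈ 3218.5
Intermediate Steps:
m(E) = 24 (m(E) = -4*(-6) = 24)
j(A) = A + √(-19 + A)
M(k) = 24 + k² (M(k) = k*k + 24 = k² + 24 = 24 + k²)
(j(22) + M(r(-3)))² = ((22 + √(-19 + 22)) + (24 + (-3)²))² = ((22 + √3) + (24 + 9))² = ((22 + √3) + 33)² = (55 + √3)²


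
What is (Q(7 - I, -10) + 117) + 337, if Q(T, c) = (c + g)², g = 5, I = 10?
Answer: 479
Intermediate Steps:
Q(T, c) = (5 + c)² (Q(T, c) = (c + 5)² = (5 + c)²)
(Q(7 - I, -10) + 117) + 337 = ((5 - 10)² + 117) + 337 = ((-5)² + 117) + 337 = (25 + 117) + 337 = 142 + 337 = 479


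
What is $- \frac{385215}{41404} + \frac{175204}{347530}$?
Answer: $- \frac{63309811267}{7194566060} \approx -8.7997$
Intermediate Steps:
$- \frac{385215}{41404} + \frac{175204}{347530} = \left(-385215\right) \frac{1}{41404} + 175204 \cdot \frac{1}{347530} = - \frac{385215}{41404} + \frac{87602}{173765} = - \frac{63309811267}{7194566060}$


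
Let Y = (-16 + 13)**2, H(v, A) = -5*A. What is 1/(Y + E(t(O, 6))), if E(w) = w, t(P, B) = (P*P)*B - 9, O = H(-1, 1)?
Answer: 1/150 ≈ 0.0066667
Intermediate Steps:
O = -5 (O = -5*1 = -5)
t(P, B) = -9 + B*P**2 (t(P, B) = P**2*B - 9 = B*P**2 - 9 = -9 + B*P**2)
Y = 9 (Y = (-3)**2 = 9)
1/(Y + E(t(O, 6))) = 1/(9 + (-9 + 6*(-5)**2)) = 1/(9 + (-9 + 6*25)) = 1/(9 + (-9 + 150)) = 1/(9 + 141) = 1/150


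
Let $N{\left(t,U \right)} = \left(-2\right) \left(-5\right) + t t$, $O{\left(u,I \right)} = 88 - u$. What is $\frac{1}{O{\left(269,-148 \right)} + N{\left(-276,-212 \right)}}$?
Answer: $\frac{1}{76005} \approx 1.3157 \cdot 10^{-5}$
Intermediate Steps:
$N{\left(t,U \right)} = 10 + t^{2}$
$\frac{1}{O{\left(269,-148 \right)} + N{\left(-276,-212 \right)}} = \frac{1}{\left(88 - 269\right) + \left(10 + \left(-276\right)^{2}\right)} = \frac{1}{\left(88 - 269\right) + \left(10 + 76176\right)} = \frac{1}{-181 + 76186} = \frac{1}{76005}$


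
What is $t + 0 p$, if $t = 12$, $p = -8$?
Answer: $12$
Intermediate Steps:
$t + 0 p = 12 + 0 \left(-8\right) = 12 + 0 = 12$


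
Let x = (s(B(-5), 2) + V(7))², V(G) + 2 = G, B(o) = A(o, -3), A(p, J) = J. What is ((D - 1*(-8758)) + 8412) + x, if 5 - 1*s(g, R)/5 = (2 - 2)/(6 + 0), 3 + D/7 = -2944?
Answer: -2559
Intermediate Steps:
B(o) = -3
D = -20629 (D = -21 + 7*(-2944) = -21 - 20608 = -20629)
V(G) = -2 + G
s(g, R) = 25 (s(g, R) = 25 - 5*(2 - 2)/(6 + 0) = 25 - 0/6 = 25 - 5*0 = 25 + 0 = 25)
x = 900 (x = (25 + (-2 + 7))² = (25 + 5)² = 30² = 900)
((D - 1*(-8758)) + 8412) + x = ((-20629 - 1*(-8758)) + 8412) + 900 = ((-20629 + 8758) + 8412) + 900 = (-11871 + 8412) + 900 = -3459 + 900 = -2559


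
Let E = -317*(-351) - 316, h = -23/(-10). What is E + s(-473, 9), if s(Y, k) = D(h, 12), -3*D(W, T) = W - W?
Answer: 110951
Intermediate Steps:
h = 23/10 (h = -23*(-⅒) = 23/10 ≈ 2.3000)
D(W, T) = 0 (D(W, T) = -(W - W)/3 = -⅓*0 = 0)
s(Y, k) = 0
E = 110951 (E = 111267 - 316 = 110951)
E + s(-473, 9) = 110951 + 0 = 110951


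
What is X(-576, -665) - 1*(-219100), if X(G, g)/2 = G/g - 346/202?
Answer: 14715737762/67165 ≈ 2.1910e+5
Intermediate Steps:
X(G, g) = -346/101 + 2*G/g (X(G, g) = 2*(G/g - 346/202) = 2*(G/g - 346*1/202) = 2*(G/g - 173/101) = 2*(-173/101 + G/g) = -346/101 + 2*G/g)
X(-576, -665) - 1*(-219100) = (-346/101 + 2*(-576)/(-665)) - 1*(-219100) = (-346/101 + 2*(-576)*(-1/665)) + 219100 = (-346/101 + 1152/665) + 219100 = -113738/67165 + 219100 = 14715737762/67165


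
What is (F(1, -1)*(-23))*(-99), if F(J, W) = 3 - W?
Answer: 9108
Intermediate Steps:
(F(1, -1)*(-23))*(-99) = ((3 - 1*(-1))*(-23))*(-99) = ((3 + 1)*(-23))*(-99) = (4*(-23))*(-99) = -92*(-99) = 9108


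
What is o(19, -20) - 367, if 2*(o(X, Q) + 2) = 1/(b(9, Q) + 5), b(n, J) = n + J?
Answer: -4429/12 ≈ -369.08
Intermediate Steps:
b(n, J) = J + n
o(X, Q) = -2 + 1/(2*(14 + Q)) (o(X, Q) = -2 + 1/(2*((Q + 9) + 5)) = -2 + 1/(2*((9 + Q) + 5)) = -2 + 1/(2*(14 + Q)))
o(19, -20) - 367 = (-55 - 4*(-20))/(2*(14 - 20)) - 367 = (1/2)*(-55 + 80)/(-6) - 367 = (1/2)*(-1/6)*25 - 367 = -25/12 - 367 = -4429/12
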